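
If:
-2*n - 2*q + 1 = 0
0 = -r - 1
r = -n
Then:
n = 1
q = -1/2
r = -1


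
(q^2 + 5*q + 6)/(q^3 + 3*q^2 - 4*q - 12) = 1/(q - 2)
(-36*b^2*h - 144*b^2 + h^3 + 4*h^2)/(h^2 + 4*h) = -36*b^2/h + h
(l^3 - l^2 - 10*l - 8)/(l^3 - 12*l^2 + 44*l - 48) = (l^2 + 3*l + 2)/(l^2 - 8*l + 12)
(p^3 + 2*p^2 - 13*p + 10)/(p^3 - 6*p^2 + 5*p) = (p^2 + 3*p - 10)/(p*(p - 5))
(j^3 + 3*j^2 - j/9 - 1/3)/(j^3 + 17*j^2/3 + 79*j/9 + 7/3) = (3*j - 1)/(3*j + 7)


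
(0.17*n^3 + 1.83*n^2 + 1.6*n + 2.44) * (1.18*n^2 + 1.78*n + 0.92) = 0.2006*n^5 + 2.462*n^4 + 5.3018*n^3 + 7.4108*n^2 + 5.8152*n + 2.2448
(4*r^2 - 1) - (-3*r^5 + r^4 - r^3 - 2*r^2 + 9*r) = 3*r^5 - r^4 + r^3 + 6*r^2 - 9*r - 1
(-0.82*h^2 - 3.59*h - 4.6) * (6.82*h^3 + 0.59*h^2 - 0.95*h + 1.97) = -5.5924*h^5 - 24.9676*h^4 - 32.7111*h^3 - 0.9189*h^2 - 2.7023*h - 9.062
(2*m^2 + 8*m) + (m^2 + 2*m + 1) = 3*m^2 + 10*m + 1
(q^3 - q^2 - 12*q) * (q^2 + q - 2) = q^5 - 15*q^3 - 10*q^2 + 24*q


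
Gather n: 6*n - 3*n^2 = -3*n^2 + 6*n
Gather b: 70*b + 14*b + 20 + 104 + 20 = 84*b + 144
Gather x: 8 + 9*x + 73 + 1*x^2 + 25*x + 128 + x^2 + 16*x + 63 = 2*x^2 + 50*x + 272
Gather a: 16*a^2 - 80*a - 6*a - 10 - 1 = 16*a^2 - 86*a - 11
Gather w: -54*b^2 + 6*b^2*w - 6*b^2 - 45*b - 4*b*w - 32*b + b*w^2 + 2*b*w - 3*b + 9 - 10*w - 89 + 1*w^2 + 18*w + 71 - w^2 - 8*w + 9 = -60*b^2 + b*w^2 - 80*b + w*(6*b^2 - 2*b)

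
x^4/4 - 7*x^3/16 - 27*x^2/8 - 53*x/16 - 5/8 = (x/4 + 1/2)*(x - 5)*(x + 1/4)*(x + 1)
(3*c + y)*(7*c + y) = 21*c^2 + 10*c*y + y^2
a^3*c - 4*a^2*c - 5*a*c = a*(a - 5)*(a*c + c)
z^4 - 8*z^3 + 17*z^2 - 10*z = z*(z - 5)*(z - 2)*(z - 1)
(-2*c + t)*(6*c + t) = -12*c^2 + 4*c*t + t^2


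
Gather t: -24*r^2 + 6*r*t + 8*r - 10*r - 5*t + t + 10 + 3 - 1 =-24*r^2 - 2*r + t*(6*r - 4) + 12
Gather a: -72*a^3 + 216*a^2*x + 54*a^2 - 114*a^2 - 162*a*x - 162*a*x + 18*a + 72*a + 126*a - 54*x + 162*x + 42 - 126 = -72*a^3 + a^2*(216*x - 60) + a*(216 - 324*x) + 108*x - 84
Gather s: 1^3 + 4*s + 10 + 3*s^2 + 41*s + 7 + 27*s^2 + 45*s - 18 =30*s^2 + 90*s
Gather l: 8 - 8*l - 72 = -8*l - 64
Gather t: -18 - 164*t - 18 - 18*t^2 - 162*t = -18*t^2 - 326*t - 36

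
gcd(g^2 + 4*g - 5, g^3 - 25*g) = g + 5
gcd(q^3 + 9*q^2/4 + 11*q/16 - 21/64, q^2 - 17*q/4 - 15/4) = q + 3/4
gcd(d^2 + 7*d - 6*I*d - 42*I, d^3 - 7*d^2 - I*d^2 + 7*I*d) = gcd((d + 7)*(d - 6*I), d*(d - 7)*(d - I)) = 1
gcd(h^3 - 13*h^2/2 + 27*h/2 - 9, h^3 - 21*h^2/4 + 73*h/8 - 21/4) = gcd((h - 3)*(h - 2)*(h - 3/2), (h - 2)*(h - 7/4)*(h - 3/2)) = h^2 - 7*h/2 + 3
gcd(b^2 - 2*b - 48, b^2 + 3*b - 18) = b + 6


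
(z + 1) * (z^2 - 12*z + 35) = z^3 - 11*z^2 + 23*z + 35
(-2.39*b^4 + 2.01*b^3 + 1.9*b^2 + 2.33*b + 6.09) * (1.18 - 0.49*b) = 1.1711*b^5 - 3.8051*b^4 + 1.4408*b^3 + 1.1003*b^2 - 0.2347*b + 7.1862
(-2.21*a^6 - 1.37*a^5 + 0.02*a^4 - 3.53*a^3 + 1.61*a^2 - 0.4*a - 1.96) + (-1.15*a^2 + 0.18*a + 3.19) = -2.21*a^6 - 1.37*a^5 + 0.02*a^4 - 3.53*a^3 + 0.46*a^2 - 0.22*a + 1.23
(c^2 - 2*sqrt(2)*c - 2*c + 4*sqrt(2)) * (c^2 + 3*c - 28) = c^4 - 2*sqrt(2)*c^3 + c^3 - 34*c^2 - 2*sqrt(2)*c^2 + 56*c + 68*sqrt(2)*c - 112*sqrt(2)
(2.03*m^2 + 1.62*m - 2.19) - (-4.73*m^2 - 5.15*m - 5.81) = 6.76*m^2 + 6.77*m + 3.62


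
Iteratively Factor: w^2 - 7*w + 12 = (w - 4)*(w - 3)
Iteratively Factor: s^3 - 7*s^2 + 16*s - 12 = (s - 2)*(s^2 - 5*s + 6) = (s - 3)*(s - 2)*(s - 2)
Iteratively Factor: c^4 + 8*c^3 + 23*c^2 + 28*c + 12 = (c + 2)*(c^3 + 6*c^2 + 11*c + 6) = (c + 2)*(c + 3)*(c^2 + 3*c + 2) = (c + 2)^2*(c + 3)*(c + 1)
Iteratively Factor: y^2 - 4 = (y + 2)*(y - 2)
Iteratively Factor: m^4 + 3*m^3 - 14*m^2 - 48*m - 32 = (m - 4)*(m^3 + 7*m^2 + 14*m + 8) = (m - 4)*(m + 4)*(m^2 + 3*m + 2) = (m - 4)*(m + 2)*(m + 4)*(m + 1)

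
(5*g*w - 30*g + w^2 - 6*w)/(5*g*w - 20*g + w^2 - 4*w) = (w - 6)/(w - 4)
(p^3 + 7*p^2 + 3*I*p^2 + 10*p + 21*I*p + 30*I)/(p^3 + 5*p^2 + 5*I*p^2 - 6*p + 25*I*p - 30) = (p + 2)/(p + 2*I)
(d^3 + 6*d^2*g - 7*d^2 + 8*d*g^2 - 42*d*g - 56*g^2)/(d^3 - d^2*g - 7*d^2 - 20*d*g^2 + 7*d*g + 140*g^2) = (d + 2*g)/(d - 5*g)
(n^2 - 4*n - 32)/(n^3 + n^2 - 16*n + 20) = (n^2 - 4*n - 32)/(n^3 + n^2 - 16*n + 20)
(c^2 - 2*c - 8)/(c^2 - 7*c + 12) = (c + 2)/(c - 3)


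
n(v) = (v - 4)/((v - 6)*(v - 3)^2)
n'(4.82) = -0.20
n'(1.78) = 0.50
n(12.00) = 0.02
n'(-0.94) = 0.02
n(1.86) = 0.40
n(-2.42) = 0.03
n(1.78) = 0.35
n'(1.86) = 0.61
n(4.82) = -0.21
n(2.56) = 2.16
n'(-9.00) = 0.00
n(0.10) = 0.08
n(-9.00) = 0.01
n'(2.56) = 8.96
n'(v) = -2*(v - 4)/((v - 6)*(v - 3)^3) + 1/((v - 6)*(v - 3)^2) - (v - 4)/((v - 6)^2*(v - 3)^2)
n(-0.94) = 0.05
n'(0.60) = 0.08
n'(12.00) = 0.00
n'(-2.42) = 0.01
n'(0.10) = 0.05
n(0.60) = 0.11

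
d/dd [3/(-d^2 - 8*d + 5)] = 6*(d + 4)/(d^2 + 8*d - 5)^2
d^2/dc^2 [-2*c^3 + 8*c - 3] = -12*c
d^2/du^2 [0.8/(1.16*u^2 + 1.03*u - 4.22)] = (-2.15296*u^2 - 1.91168*u + 0.8*(2.32*u + 1.03)*(4.64*u + 2.06) + 7.83232)/(1.16*u^2 + 1.03*u - 4.22)^3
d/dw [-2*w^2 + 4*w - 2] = 4 - 4*w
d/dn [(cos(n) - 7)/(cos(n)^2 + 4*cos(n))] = (sin(n) - 28*sin(n)/cos(n)^2 - 14*tan(n))/(cos(n) + 4)^2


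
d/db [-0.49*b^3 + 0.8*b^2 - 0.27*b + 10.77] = -1.47*b^2 + 1.6*b - 0.27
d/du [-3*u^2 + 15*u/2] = 15/2 - 6*u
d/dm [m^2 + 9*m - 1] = 2*m + 9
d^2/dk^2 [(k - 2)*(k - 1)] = 2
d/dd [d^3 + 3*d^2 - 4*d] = 3*d^2 + 6*d - 4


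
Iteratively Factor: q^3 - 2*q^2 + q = (q - 1)*(q^2 - q) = (q - 1)^2*(q)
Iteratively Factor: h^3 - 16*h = (h - 4)*(h^2 + 4*h) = h*(h - 4)*(h + 4)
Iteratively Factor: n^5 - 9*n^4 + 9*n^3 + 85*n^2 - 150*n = (n + 3)*(n^4 - 12*n^3 + 45*n^2 - 50*n) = (n - 5)*(n + 3)*(n^3 - 7*n^2 + 10*n) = (n - 5)*(n - 2)*(n + 3)*(n^2 - 5*n) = n*(n - 5)*(n - 2)*(n + 3)*(n - 5)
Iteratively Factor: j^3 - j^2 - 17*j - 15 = (j + 3)*(j^2 - 4*j - 5) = (j - 5)*(j + 3)*(j + 1)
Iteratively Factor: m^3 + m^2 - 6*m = (m)*(m^2 + m - 6) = m*(m + 3)*(m - 2)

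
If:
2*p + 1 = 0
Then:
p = -1/2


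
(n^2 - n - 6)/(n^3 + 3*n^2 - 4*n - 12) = (n - 3)/(n^2 + n - 6)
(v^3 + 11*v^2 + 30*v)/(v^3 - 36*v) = (v + 5)/(v - 6)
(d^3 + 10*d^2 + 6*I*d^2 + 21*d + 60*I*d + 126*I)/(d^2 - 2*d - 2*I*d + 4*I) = (d^3 + d^2*(10 + 6*I) + d*(21 + 60*I) + 126*I)/(d^2 + d*(-2 - 2*I) + 4*I)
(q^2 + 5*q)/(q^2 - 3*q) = (q + 5)/(q - 3)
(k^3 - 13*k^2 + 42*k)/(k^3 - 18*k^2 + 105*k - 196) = k*(k - 6)/(k^2 - 11*k + 28)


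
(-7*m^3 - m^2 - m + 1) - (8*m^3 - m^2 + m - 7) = -15*m^3 - 2*m + 8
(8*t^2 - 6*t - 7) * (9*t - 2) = 72*t^3 - 70*t^2 - 51*t + 14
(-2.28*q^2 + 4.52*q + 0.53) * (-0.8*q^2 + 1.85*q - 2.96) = 1.824*q^4 - 7.834*q^3 + 14.6868*q^2 - 12.3987*q - 1.5688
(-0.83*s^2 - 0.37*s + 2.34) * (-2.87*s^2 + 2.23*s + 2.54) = 2.3821*s^4 - 0.789*s^3 - 9.6491*s^2 + 4.2784*s + 5.9436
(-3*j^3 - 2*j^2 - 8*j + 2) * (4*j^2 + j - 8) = -12*j^5 - 11*j^4 - 10*j^3 + 16*j^2 + 66*j - 16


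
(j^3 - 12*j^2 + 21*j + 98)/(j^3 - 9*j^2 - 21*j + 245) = (j + 2)/(j + 5)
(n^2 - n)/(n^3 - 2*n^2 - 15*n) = (1 - n)/(-n^2 + 2*n + 15)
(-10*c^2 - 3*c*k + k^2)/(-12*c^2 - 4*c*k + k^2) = (5*c - k)/(6*c - k)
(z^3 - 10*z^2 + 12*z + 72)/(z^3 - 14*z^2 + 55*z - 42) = (z^2 - 4*z - 12)/(z^2 - 8*z + 7)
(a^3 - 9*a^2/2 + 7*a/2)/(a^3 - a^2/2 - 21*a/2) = (a - 1)/(a + 3)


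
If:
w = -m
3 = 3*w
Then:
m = -1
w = 1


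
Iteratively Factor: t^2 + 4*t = (t)*(t + 4)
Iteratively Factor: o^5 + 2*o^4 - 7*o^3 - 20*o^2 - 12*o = (o - 3)*(o^4 + 5*o^3 + 8*o^2 + 4*o) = (o - 3)*(o + 1)*(o^3 + 4*o^2 + 4*o) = (o - 3)*(o + 1)*(o + 2)*(o^2 + 2*o) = (o - 3)*(o + 1)*(o + 2)^2*(o)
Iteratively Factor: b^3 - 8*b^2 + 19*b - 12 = (b - 3)*(b^2 - 5*b + 4) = (b - 4)*(b - 3)*(b - 1)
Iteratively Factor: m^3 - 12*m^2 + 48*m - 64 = (m - 4)*(m^2 - 8*m + 16) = (m - 4)^2*(m - 4)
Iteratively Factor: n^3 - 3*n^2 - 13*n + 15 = (n + 3)*(n^2 - 6*n + 5) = (n - 5)*(n + 3)*(n - 1)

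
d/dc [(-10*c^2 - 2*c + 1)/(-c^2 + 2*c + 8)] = 2*(-11*c^2 - 79*c - 9)/(c^4 - 4*c^3 - 12*c^2 + 32*c + 64)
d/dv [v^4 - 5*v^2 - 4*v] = 4*v^3 - 10*v - 4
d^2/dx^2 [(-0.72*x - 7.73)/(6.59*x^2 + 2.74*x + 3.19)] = (-(0.72*x + 7.73)*(13.18*x + 2.74)*(26.36*x + 5.48) + (28.4688*x + 105.827)*(6.59*x^2 + 2.74*x + 3.19))/(6.59*x^2 + 2.74*x + 3.19)^3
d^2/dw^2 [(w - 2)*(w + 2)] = 2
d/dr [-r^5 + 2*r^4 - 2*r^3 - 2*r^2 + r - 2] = -5*r^4 + 8*r^3 - 6*r^2 - 4*r + 1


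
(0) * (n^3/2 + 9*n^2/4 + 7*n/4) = 0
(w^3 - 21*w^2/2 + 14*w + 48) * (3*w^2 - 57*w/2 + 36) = 3*w^5 - 60*w^4 + 1509*w^3/4 - 633*w^2 - 864*w + 1728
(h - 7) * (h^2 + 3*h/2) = h^3 - 11*h^2/2 - 21*h/2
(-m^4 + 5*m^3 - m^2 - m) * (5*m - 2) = -5*m^5 + 27*m^4 - 15*m^3 - 3*m^2 + 2*m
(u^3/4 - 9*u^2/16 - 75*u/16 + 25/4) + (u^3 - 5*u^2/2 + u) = 5*u^3/4 - 49*u^2/16 - 59*u/16 + 25/4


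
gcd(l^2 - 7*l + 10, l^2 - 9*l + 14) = l - 2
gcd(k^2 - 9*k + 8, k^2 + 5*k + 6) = 1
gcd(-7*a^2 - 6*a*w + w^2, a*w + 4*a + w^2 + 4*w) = a + w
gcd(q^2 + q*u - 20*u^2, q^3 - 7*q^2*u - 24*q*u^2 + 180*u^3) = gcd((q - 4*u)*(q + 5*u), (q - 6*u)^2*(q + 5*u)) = q + 5*u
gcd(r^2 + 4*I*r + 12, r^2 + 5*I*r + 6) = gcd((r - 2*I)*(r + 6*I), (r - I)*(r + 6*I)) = r + 6*I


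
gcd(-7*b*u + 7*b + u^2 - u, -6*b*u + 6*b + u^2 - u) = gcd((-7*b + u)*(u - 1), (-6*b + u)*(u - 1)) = u - 1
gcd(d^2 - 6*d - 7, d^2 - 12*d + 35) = d - 7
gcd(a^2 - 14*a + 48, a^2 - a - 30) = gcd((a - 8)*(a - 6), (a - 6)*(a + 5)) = a - 6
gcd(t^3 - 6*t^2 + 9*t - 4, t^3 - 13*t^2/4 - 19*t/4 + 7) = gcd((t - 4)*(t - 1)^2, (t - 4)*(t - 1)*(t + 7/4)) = t^2 - 5*t + 4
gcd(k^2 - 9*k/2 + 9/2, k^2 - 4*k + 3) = k - 3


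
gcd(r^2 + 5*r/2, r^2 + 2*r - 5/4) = r + 5/2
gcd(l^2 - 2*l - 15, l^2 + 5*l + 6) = l + 3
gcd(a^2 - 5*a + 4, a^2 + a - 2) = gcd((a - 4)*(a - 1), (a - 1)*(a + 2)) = a - 1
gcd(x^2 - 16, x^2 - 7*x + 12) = x - 4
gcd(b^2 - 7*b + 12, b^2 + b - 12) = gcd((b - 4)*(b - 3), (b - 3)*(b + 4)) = b - 3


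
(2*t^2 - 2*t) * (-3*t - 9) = -6*t^3 - 12*t^2 + 18*t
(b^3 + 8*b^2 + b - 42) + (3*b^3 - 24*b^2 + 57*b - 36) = 4*b^3 - 16*b^2 + 58*b - 78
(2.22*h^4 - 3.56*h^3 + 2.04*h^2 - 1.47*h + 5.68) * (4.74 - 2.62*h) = -5.8164*h^5 + 19.85*h^4 - 22.2192*h^3 + 13.521*h^2 - 21.8494*h + 26.9232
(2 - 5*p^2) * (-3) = 15*p^2 - 6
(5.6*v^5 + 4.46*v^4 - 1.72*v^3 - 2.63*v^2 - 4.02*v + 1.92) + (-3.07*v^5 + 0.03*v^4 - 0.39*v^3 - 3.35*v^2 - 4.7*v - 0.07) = 2.53*v^5 + 4.49*v^4 - 2.11*v^3 - 5.98*v^2 - 8.72*v + 1.85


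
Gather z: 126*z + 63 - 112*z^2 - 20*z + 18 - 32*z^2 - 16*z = -144*z^2 + 90*z + 81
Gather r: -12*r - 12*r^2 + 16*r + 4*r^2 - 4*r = -8*r^2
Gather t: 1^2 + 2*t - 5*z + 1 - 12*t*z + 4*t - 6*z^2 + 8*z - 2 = t*(6 - 12*z) - 6*z^2 + 3*z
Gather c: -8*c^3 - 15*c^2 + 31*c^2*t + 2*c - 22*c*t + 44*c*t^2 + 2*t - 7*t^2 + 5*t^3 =-8*c^3 + c^2*(31*t - 15) + c*(44*t^2 - 22*t + 2) + 5*t^3 - 7*t^2 + 2*t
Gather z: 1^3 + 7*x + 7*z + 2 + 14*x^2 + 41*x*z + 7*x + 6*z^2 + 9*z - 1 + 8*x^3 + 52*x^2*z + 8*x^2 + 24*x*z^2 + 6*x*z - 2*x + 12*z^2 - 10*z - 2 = 8*x^3 + 22*x^2 + 12*x + z^2*(24*x + 18) + z*(52*x^2 + 47*x + 6)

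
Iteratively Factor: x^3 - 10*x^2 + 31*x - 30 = (x - 3)*(x^2 - 7*x + 10) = (x - 5)*(x - 3)*(x - 2)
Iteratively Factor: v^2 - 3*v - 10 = (v - 5)*(v + 2)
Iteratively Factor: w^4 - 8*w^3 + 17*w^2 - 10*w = (w)*(w^3 - 8*w^2 + 17*w - 10) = w*(w - 2)*(w^2 - 6*w + 5) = w*(w - 5)*(w - 2)*(w - 1)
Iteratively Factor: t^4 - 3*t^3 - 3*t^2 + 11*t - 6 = (t - 3)*(t^3 - 3*t + 2) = (t - 3)*(t + 2)*(t^2 - 2*t + 1) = (t - 3)*(t - 1)*(t + 2)*(t - 1)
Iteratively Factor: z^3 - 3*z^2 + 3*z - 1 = (z - 1)*(z^2 - 2*z + 1) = (z - 1)^2*(z - 1)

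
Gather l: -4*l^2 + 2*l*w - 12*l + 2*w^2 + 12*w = -4*l^2 + l*(2*w - 12) + 2*w^2 + 12*w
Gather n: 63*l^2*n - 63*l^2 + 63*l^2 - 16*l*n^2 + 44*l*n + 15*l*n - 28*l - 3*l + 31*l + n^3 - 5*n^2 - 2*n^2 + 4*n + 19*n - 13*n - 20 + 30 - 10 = n^3 + n^2*(-16*l - 7) + n*(63*l^2 + 59*l + 10)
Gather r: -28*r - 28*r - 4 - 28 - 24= -56*r - 56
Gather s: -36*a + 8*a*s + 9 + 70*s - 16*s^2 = -36*a - 16*s^2 + s*(8*a + 70) + 9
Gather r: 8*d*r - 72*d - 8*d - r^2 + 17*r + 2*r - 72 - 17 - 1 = -80*d - r^2 + r*(8*d + 19) - 90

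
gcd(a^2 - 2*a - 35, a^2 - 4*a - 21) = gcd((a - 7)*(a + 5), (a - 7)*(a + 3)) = a - 7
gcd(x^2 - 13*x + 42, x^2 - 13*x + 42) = x^2 - 13*x + 42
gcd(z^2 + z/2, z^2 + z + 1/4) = z + 1/2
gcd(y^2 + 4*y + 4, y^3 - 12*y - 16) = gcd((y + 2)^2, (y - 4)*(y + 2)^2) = y^2 + 4*y + 4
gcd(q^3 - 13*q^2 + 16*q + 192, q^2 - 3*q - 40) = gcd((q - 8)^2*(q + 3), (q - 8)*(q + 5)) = q - 8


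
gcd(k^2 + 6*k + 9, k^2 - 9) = k + 3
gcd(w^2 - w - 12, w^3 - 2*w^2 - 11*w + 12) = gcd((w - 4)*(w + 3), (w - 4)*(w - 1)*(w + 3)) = w^2 - w - 12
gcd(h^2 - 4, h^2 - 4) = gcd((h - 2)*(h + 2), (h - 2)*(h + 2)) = h^2 - 4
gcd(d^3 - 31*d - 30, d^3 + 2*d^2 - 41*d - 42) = d^2 - 5*d - 6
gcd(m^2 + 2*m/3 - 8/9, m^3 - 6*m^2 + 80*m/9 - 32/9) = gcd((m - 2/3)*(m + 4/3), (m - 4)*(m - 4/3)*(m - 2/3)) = m - 2/3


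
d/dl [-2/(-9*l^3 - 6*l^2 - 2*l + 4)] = 2*(-27*l^2 - 12*l - 2)/(9*l^3 + 6*l^2 + 2*l - 4)^2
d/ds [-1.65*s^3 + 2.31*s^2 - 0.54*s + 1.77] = -4.95*s^2 + 4.62*s - 0.54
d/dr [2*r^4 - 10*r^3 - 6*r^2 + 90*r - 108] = 8*r^3 - 30*r^2 - 12*r + 90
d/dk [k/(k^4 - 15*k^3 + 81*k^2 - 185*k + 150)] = 3*(-k^3 + 5*k^2 - 2*k - 10)/(k^7 - 25*k^6 + 262*k^5 - 1490*k^4 + 4961*k^3 - 9665*k^2 + 10200*k - 4500)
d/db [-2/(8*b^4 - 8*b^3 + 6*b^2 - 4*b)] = 2*(8*b^3 - 6*b^2 + 3*b - 1)/(b^2*(4*b^3 - 4*b^2 + 3*b - 2)^2)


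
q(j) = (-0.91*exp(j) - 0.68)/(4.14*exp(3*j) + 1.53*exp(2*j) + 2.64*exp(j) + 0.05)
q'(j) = (-0.91*exp(j) - 0.68)*(-12.42*exp(3*j) - 3.06*exp(2*j) - 2.64*exp(j))/(4.14*exp(3*j) + 1.53*exp(2*j) + 2.64*exp(j) + 0.05)^2 - 0.91*exp(j)/(4.14*exp(3*j) + 1.53*exp(2*j) + 2.64*exp(j) + 0.05) = (7.5348*exp(3*j) + 9.8379*exp(2*j) + 2.0808*exp(j) + 1.7497)*exp(j)/(17.1396*exp(6*j) + 12.6684*exp(5*j) + 24.2001*exp(4*j) + 8.4924*exp(3*j) + 7.1226*exp(2*j) + 0.264*exp(j) + 0.0025)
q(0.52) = -0.08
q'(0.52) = 0.14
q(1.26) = -0.02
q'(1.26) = 0.04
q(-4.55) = -8.83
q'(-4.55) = 3.07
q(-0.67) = -0.49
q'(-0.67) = 0.59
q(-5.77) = -11.72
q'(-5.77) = 1.61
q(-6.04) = -12.12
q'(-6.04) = 1.32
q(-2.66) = -3.05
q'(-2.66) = 2.29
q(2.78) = -0.00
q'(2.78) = 0.00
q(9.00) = 0.00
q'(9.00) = 0.00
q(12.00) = 0.00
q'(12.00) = 0.00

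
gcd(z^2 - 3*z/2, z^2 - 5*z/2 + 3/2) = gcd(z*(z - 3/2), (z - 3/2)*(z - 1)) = z - 3/2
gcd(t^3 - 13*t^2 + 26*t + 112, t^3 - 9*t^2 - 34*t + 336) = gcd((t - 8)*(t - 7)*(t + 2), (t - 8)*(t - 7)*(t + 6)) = t^2 - 15*t + 56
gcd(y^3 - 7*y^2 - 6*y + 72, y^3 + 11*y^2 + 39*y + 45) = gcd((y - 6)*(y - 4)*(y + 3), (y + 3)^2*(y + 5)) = y + 3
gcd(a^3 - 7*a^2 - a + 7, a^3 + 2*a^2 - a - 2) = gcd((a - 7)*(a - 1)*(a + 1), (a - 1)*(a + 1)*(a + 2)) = a^2 - 1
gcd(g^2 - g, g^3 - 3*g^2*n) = g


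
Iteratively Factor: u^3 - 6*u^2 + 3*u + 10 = (u - 2)*(u^2 - 4*u - 5) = (u - 5)*(u - 2)*(u + 1)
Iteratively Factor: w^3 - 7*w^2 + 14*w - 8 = (w - 2)*(w^2 - 5*w + 4) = (w - 2)*(w - 1)*(w - 4)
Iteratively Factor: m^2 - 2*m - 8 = (m - 4)*(m + 2)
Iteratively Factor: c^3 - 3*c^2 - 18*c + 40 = (c - 5)*(c^2 + 2*c - 8) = (c - 5)*(c + 4)*(c - 2)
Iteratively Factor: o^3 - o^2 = (o - 1)*(o^2) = o*(o - 1)*(o)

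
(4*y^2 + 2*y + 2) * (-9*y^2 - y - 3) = -36*y^4 - 22*y^3 - 32*y^2 - 8*y - 6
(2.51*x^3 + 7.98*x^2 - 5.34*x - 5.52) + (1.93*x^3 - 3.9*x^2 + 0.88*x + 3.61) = 4.44*x^3 + 4.08*x^2 - 4.46*x - 1.91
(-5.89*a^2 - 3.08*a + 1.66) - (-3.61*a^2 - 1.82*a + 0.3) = -2.28*a^2 - 1.26*a + 1.36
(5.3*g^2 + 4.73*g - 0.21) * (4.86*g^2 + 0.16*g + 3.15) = 25.758*g^4 + 23.8358*g^3 + 16.4312*g^2 + 14.8659*g - 0.6615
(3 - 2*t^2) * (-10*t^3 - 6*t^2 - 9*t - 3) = 20*t^5 + 12*t^4 - 12*t^3 - 12*t^2 - 27*t - 9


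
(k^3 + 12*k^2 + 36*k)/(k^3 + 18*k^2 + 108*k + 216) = k/(k + 6)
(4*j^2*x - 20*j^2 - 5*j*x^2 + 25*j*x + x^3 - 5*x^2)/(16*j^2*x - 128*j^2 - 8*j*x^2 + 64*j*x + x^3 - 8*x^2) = (-j*x + 5*j + x^2 - 5*x)/(-4*j*x + 32*j + x^2 - 8*x)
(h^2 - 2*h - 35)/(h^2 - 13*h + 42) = (h + 5)/(h - 6)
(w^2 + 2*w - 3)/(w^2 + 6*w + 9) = (w - 1)/(w + 3)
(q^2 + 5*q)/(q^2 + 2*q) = (q + 5)/(q + 2)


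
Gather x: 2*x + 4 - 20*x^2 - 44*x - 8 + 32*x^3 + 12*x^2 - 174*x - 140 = 32*x^3 - 8*x^2 - 216*x - 144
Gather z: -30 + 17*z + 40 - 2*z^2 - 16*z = -2*z^2 + z + 10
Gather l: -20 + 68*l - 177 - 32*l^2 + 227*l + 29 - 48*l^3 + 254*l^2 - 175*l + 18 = -48*l^3 + 222*l^2 + 120*l - 150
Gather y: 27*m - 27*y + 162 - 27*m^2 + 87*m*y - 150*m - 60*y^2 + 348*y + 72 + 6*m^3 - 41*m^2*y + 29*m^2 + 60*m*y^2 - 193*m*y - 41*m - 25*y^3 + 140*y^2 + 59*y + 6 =6*m^3 + 2*m^2 - 164*m - 25*y^3 + y^2*(60*m + 80) + y*(-41*m^2 - 106*m + 380) + 240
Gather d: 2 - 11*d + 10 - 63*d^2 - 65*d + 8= -63*d^2 - 76*d + 20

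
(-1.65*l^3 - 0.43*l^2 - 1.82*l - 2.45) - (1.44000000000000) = -1.65*l^3 - 0.43*l^2 - 1.82*l - 3.89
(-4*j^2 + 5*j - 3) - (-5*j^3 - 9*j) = 5*j^3 - 4*j^2 + 14*j - 3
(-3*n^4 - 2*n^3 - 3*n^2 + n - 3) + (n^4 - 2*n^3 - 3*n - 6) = -2*n^4 - 4*n^3 - 3*n^2 - 2*n - 9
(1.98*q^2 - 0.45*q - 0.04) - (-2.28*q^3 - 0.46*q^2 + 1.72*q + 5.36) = 2.28*q^3 + 2.44*q^2 - 2.17*q - 5.4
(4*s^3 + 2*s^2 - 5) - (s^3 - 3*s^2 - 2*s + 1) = 3*s^3 + 5*s^2 + 2*s - 6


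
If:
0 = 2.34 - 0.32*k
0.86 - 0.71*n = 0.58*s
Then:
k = 7.31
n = 1.2112676056338 - 0.816901408450704*s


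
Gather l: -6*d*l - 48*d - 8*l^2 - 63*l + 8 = -48*d - 8*l^2 + l*(-6*d - 63) + 8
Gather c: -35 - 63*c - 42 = -63*c - 77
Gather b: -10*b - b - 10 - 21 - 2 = -11*b - 33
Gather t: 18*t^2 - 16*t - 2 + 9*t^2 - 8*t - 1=27*t^2 - 24*t - 3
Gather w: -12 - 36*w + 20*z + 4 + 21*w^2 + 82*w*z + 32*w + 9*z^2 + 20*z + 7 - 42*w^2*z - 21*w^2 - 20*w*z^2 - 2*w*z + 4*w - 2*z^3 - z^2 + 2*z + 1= -42*w^2*z + w*(-20*z^2 + 80*z) - 2*z^3 + 8*z^2 + 42*z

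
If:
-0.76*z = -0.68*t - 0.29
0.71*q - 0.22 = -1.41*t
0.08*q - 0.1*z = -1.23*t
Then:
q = 0.28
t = 0.01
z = 0.39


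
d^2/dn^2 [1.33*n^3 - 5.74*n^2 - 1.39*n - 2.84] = 7.98*n - 11.48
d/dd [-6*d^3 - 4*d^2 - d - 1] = -18*d^2 - 8*d - 1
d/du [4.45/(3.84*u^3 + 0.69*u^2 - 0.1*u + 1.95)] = (-51.264*u^2 - 6.141*u + 0.445)/(3.84*u^3 + 0.69*u^2 - 0.1*u + 1.95)^2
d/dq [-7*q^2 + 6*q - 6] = 6 - 14*q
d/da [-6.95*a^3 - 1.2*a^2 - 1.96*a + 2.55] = -20.85*a^2 - 2.4*a - 1.96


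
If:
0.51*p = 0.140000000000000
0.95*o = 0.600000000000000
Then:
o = 0.63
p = 0.27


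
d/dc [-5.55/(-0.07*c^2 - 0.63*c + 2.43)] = (-0.777*c - 3.4965)/(0.07*c^2 + 0.63*c - 2.43)^2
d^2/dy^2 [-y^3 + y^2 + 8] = 2 - 6*y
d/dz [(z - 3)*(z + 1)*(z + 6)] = 3*z^2 + 8*z - 15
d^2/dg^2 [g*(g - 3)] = 2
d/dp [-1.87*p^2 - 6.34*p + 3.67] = -3.74*p - 6.34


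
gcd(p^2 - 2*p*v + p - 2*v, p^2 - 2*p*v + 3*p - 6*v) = p - 2*v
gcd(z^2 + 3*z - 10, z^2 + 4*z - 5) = z + 5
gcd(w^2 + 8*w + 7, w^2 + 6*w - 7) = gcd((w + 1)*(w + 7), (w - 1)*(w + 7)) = w + 7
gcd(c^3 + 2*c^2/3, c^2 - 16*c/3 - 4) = c + 2/3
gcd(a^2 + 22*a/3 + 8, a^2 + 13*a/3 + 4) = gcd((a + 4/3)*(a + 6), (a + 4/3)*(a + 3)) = a + 4/3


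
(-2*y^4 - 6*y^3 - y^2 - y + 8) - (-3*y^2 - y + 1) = -2*y^4 - 6*y^3 + 2*y^2 + 7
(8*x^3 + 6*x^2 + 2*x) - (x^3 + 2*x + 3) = 7*x^3 + 6*x^2 - 3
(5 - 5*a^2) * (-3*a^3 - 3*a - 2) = 15*a^5 + 10*a^2 - 15*a - 10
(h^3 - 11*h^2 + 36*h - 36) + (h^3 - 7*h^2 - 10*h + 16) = 2*h^3 - 18*h^2 + 26*h - 20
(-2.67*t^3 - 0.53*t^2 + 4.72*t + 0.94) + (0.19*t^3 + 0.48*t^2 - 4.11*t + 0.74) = -2.48*t^3 - 0.05*t^2 + 0.609999999999999*t + 1.68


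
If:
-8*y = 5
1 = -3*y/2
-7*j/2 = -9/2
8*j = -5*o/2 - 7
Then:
No Solution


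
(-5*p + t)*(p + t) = -5*p^2 - 4*p*t + t^2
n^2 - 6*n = n*(n - 6)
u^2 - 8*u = u*(u - 8)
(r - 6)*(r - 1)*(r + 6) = r^3 - r^2 - 36*r + 36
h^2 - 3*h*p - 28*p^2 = (h - 7*p)*(h + 4*p)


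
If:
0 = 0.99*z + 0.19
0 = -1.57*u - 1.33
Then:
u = -0.85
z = -0.19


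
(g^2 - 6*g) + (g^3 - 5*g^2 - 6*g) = g^3 - 4*g^2 - 12*g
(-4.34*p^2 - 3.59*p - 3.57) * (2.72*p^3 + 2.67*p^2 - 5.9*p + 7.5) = -11.8048*p^5 - 21.3526*p^4 + 6.3103*p^3 - 20.9009*p^2 - 5.862*p - 26.775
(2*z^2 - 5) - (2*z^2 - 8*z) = 8*z - 5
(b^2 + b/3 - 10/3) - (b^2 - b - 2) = 4*b/3 - 4/3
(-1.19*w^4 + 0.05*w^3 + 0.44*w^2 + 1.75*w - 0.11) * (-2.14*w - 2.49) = 2.5466*w^5 + 2.8561*w^4 - 1.0661*w^3 - 4.8406*w^2 - 4.1221*w + 0.2739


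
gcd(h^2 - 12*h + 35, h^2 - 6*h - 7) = h - 7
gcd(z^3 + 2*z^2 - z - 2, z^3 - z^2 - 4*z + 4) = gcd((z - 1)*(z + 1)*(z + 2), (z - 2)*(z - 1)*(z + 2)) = z^2 + z - 2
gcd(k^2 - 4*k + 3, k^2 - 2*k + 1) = k - 1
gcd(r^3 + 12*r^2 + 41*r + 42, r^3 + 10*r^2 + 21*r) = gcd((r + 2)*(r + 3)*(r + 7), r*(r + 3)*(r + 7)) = r^2 + 10*r + 21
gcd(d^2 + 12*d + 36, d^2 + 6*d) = d + 6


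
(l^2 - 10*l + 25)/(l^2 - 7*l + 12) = (l^2 - 10*l + 25)/(l^2 - 7*l + 12)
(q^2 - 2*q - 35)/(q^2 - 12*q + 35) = (q + 5)/(q - 5)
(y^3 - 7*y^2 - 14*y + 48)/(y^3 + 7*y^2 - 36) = (y - 8)/(y + 6)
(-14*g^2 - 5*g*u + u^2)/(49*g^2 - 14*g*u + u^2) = (2*g + u)/(-7*g + u)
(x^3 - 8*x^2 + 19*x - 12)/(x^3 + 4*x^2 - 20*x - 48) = (x^2 - 4*x + 3)/(x^2 + 8*x + 12)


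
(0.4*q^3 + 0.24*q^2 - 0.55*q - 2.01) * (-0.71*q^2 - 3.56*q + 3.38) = -0.284*q^5 - 1.5944*q^4 + 0.8881*q^3 + 4.1963*q^2 + 5.2966*q - 6.7938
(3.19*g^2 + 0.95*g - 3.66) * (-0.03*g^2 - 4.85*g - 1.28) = -0.0957*g^4 - 15.5*g^3 - 8.5809*g^2 + 16.535*g + 4.6848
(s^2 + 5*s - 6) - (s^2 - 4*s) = 9*s - 6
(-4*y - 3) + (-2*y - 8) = -6*y - 11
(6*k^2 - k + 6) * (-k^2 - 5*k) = -6*k^4 - 29*k^3 - k^2 - 30*k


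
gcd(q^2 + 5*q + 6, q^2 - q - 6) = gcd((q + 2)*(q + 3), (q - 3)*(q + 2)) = q + 2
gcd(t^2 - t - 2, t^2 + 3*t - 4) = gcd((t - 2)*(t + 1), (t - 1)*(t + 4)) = 1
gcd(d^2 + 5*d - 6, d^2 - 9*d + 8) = d - 1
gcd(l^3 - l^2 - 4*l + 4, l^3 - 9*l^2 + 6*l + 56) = l + 2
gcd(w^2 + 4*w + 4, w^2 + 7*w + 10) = w + 2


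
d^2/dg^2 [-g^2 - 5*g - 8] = -2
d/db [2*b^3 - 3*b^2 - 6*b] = 6*b^2 - 6*b - 6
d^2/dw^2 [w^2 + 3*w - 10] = 2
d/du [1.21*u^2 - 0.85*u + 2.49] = 2.42*u - 0.85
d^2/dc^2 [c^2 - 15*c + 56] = 2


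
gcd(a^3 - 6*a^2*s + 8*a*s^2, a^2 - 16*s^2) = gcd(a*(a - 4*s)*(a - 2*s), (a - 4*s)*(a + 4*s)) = -a + 4*s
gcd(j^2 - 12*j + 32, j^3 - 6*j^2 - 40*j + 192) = j^2 - 12*j + 32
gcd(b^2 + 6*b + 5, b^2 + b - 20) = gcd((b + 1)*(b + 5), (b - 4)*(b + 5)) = b + 5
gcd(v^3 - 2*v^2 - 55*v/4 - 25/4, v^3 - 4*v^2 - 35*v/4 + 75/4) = v^2 - 5*v/2 - 25/2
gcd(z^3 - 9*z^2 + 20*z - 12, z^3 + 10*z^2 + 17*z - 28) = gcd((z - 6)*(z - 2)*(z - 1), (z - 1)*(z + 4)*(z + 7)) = z - 1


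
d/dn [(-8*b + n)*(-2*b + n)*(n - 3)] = 16*b^2 - 20*b*n + 30*b + 3*n^2 - 6*n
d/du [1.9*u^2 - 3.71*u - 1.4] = 3.8*u - 3.71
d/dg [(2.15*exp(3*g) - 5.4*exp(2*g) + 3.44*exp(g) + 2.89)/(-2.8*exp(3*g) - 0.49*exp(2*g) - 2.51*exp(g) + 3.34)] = (-16.1735*exp(4*g) + 8.471*exp(3*g) + 61.0586*exp(2*g) - 33.2398*exp(g) + 18.7435)*exp(g)/(7.84*exp(6*g) + 2.744*exp(5*g) + 14.2961*exp(4*g) - 16.2442*exp(3*g) + 3.0269*exp(2*g) - 16.7668*exp(g) + 11.1556)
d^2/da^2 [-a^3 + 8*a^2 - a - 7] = 16 - 6*a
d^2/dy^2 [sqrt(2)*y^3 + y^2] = 6*sqrt(2)*y + 2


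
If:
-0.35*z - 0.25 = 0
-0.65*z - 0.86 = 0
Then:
No Solution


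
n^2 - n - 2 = (n - 2)*(n + 1)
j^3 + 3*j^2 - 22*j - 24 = (j - 4)*(j + 1)*(j + 6)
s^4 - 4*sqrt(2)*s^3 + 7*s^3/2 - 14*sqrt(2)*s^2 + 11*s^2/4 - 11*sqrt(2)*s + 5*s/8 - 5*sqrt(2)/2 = (s + 1/2)^2*(s + 5/2)*(s - 4*sqrt(2))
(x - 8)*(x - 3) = x^2 - 11*x + 24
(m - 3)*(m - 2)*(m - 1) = m^3 - 6*m^2 + 11*m - 6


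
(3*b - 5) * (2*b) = 6*b^2 - 10*b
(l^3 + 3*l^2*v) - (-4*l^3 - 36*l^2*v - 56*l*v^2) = 5*l^3 + 39*l^2*v + 56*l*v^2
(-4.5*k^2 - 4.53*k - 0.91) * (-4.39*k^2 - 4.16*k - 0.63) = 19.755*k^4 + 38.6067*k^3 + 25.6747*k^2 + 6.6395*k + 0.5733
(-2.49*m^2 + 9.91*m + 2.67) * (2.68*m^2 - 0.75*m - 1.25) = -6.6732*m^4 + 28.4263*m^3 + 2.8356*m^2 - 14.39*m - 3.3375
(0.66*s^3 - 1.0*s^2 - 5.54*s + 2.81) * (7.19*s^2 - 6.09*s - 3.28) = 4.7454*s^5 - 11.2094*s^4 - 35.9074*s^3 + 57.2225*s^2 + 1.0583*s - 9.2168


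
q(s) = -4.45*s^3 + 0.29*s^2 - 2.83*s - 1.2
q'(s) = -13.35*s^2 + 0.58*s - 2.83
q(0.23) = -1.89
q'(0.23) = -3.40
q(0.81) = -5.67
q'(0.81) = -11.12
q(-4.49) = 420.16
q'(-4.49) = -274.57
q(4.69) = -467.16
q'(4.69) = -293.76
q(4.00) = -292.68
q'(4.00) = -214.11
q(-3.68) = 234.91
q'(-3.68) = -185.76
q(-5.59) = 800.99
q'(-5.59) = -423.23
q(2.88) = -113.25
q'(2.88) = -111.89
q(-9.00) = 3291.81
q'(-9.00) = -1089.40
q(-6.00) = 987.42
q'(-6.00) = -486.91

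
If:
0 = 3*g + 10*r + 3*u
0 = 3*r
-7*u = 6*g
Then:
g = 0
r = 0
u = 0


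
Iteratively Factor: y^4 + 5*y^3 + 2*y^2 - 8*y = (y + 2)*(y^3 + 3*y^2 - 4*y) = (y + 2)*(y + 4)*(y^2 - y) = y*(y + 2)*(y + 4)*(y - 1)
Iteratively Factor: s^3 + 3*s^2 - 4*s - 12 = (s - 2)*(s^2 + 5*s + 6) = (s - 2)*(s + 3)*(s + 2)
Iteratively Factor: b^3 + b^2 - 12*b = (b + 4)*(b^2 - 3*b) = b*(b + 4)*(b - 3)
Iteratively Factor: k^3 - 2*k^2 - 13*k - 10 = (k - 5)*(k^2 + 3*k + 2) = (k - 5)*(k + 1)*(k + 2)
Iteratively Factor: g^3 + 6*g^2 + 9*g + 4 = (g + 1)*(g^2 + 5*g + 4) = (g + 1)*(g + 4)*(g + 1)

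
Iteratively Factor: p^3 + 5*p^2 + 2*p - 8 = (p + 2)*(p^2 + 3*p - 4) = (p - 1)*(p + 2)*(p + 4)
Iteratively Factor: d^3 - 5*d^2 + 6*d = (d)*(d^2 - 5*d + 6) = d*(d - 2)*(d - 3)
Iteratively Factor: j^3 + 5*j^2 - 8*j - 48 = (j + 4)*(j^2 + j - 12) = (j + 4)^2*(j - 3)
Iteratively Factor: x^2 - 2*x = (x)*(x - 2)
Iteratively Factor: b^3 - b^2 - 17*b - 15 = (b - 5)*(b^2 + 4*b + 3) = (b - 5)*(b + 3)*(b + 1)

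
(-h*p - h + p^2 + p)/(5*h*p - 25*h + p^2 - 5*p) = (-h*p - h + p^2 + p)/(5*h*p - 25*h + p^2 - 5*p)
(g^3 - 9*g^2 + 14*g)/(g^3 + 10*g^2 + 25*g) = (g^2 - 9*g + 14)/(g^2 + 10*g + 25)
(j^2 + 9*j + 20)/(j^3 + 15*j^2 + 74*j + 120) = 1/(j + 6)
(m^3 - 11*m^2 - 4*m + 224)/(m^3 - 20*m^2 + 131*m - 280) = (m + 4)/(m - 5)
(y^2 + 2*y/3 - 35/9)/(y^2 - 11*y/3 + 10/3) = (y + 7/3)/(y - 2)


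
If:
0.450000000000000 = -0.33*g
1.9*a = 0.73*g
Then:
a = -0.52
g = -1.36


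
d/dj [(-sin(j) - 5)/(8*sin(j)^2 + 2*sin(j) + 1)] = (8*sin(j)^2 + 80*sin(j) + 9)*cos(j)/(8*sin(j)^2 + 2*sin(j) + 1)^2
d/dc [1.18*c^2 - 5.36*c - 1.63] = 2.36*c - 5.36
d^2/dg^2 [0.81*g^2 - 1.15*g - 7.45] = 1.62000000000000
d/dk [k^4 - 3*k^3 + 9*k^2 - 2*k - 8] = 4*k^3 - 9*k^2 + 18*k - 2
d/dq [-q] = -1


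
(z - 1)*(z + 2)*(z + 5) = z^3 + 6*z^2 + 3*z - 10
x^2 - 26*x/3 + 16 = (x - 6)*(x - 8/3)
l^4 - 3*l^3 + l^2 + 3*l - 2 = (l - 2)*(l - 1)^2*(l + 1)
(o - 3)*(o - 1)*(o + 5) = o^3 + o^2 - 17*o + 15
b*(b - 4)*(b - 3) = b^3 - 7*b^2 + 12*b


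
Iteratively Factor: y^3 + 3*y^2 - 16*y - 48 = (y - 4)*(y^2 + 7*y + 12) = (y - 4)*(y + 3)*(y + 4)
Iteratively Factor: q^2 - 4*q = (q - 4)*(q)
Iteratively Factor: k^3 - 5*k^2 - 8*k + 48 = (k + 3)*(k^2 - 8*k + 16) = (k - 4)*(k + 3)*(k - 4)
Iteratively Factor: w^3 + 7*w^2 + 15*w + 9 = (w + 3)*(w^2 + 4*w + 3) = (w + 1)*(w + 3)*(w + 3)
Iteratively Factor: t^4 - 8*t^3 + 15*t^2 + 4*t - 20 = (t - 5)*(t^3 - 3*t^2 + 4) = (t - 5)*(t - 2)*(t^2 - t - 2) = (t - 5)*(t - 2)^2*(t + 1)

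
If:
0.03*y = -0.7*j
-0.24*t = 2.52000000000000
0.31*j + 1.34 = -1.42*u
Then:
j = -0.0428571428571429*y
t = -10.50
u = 0.00935613682092555*y - 0.943661971830986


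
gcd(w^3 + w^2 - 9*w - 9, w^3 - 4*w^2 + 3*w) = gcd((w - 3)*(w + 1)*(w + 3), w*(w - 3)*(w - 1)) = w - 3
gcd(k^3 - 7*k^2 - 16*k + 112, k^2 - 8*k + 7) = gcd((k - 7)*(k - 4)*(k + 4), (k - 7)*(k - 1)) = k - 7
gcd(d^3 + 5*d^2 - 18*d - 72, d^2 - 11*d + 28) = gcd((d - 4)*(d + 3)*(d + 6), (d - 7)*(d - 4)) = d - 4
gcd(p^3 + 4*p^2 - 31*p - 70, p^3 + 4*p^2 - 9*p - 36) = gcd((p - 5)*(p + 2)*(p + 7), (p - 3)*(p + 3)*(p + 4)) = 1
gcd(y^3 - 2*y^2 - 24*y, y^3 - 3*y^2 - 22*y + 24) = y^2 - 2*y - 24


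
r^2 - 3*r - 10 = (r - 5)*(r + 2)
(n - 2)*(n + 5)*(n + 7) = n^3 + 10*n^2 + 11*n - 70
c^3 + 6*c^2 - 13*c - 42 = (c - 3)*(c + 2)*(c + 7)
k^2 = k^2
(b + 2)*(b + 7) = b^2 + 9*b + 14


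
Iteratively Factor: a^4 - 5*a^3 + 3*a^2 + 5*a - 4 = (a - 1)*(a^3 - 4*a^2 - a + 4) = (a - 4)*(a - 1)*(a^2 - 1) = (a - 4)*(a - 1)^2*(a + 1)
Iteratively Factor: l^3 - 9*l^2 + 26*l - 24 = (l - 4)*(l^2 - 5*l + 6) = (l - 4)*(l - 2)*(l - 3)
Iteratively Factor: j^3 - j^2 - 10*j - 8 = (j + 2)*(j^2 - 3*j - 4) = (j + 1)*(j + 2)*(j - 4)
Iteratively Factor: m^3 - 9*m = (m + 3)*(m^2 - 3*m) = m*(m + 3)*(m - 3)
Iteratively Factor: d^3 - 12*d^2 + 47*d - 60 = (d - 4)*(d^2 - 8*d + 15) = (d - 4)*(d - 3)*(d - 5)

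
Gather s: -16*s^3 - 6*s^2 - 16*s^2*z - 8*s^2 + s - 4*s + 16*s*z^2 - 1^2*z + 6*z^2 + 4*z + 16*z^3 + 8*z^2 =-16*s^3 + s^2*(-16*z - 14) + s*(16*z^2 - 3) + 16*z^3 + 14*z^2 + 3*z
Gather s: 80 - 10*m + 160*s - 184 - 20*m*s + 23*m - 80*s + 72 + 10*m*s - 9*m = 4*m + s*(80 - 10*m) - 32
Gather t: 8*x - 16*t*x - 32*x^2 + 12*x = -16*t*x - 32*x^2 + 20*x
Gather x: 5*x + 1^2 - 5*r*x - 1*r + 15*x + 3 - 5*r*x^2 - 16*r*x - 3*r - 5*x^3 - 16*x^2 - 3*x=-4*r - 5*x^3 + x^2*(-5*r - 16) + x*(17 - 21*r) + 4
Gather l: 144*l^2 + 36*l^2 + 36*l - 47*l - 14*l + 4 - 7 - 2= 180*l^2 - 25*l - 5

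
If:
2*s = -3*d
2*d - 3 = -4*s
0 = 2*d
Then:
No Solution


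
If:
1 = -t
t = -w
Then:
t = -1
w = 1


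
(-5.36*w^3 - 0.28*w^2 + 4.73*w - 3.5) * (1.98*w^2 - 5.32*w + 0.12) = -10.6128*w^5 + 27.9608*w^4 + 10.2118*w^3 - 32.1272*w^2 + 19.1876*w - 0.42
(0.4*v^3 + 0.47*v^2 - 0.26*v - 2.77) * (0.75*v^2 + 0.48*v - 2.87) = 0.3*v^5 + 0.5445*v^4 - 1.1174*v^3 - 3.5512*v^2 - 0.5834*v + 7.9499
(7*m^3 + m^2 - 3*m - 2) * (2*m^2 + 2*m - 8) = 14*m^5 + 16*m^4 - 60*m^3 - 18*m^2 + 20*m + 16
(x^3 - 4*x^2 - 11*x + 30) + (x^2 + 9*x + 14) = x^3 - 3*x^2 - 2*x + 44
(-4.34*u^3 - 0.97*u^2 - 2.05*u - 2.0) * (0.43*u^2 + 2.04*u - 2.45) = -1.8662*u^5 - 9.2707*u^4 + 7.7727*u^3 - 2.6655*u^2 + 0.9425*u + 4.9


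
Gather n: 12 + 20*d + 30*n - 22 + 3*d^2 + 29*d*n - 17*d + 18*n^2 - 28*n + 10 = 3*d^2 + 3*d + 18*n^2 + n*(29*d + 2)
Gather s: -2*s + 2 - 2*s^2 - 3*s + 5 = -2*s^2 - 5*s + 7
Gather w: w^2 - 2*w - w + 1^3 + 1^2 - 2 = w^2 - 3*w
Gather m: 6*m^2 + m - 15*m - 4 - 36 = 6*m^2 - 14*m - 40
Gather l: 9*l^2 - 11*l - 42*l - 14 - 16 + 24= 9*l^2 - 53*l - 6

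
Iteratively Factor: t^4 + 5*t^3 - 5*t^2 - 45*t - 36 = (t - 3)*(t^3 + 8*t^2 + 19*t + 12) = (t - 3)*(t + 3)*(t^2 + 5*t + 4) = (t - 3)*(t + 3)*(t + 4)*(t + 1)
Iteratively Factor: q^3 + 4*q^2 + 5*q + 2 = (q + 1)*(q^2 + 3*q + 2) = (q + 1)^2*(q + 2)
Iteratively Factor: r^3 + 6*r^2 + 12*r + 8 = (r + 2)*(r^2 + 4*r + 4) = (r + 2)^2*(r + 2)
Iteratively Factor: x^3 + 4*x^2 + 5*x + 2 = (x + 1)*(x^2 + 3*x + 2) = (x + 1)*(x + 2)*(x + 1)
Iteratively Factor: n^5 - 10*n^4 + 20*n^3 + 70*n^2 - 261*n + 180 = (n - 1)*(n^4 - 9*n^3 + 11*n^2 + 81*n - 180) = (n - 4)*(n - 1)*(n^3 - 5*n^2 - 9*n + 45) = (n - 5)*(n - 4)*(n - 1)*(n^2 - 9) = (n - 5)*(n - 4)*(n - 1)*(n + 3)*(n - 3)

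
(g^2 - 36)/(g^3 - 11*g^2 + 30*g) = (g + 6)/(g*(g - 5))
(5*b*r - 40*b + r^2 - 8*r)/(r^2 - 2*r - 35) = (-5*b*r + 40*b - r^2 + 8*r)/(-r^2 + 2*r + 35)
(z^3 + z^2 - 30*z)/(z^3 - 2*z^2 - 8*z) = (-z^2 - z + 30)/(-z^2 + 2*z + 8)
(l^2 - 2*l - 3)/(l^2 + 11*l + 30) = (l^2 - 2*l - 3)/(l^2 + 11*l + 30)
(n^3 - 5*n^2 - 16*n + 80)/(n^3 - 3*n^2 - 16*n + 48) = (n - 5)/(n - 3)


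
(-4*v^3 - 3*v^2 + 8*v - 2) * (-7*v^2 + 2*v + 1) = 28*v^5 + 13*v^4 - 66*v^3 + 27*v^2 + 4*v - 2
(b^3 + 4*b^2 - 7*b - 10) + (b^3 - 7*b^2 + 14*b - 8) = 2*b^3 - 3*b^2 + 7*b - 18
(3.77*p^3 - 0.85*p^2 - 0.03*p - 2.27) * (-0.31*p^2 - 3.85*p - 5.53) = -1.1687*p^5 - 14.251*p^4 - 17.5663*p^3 + 5.5197*p^2 + 8.9054*p + 12.5531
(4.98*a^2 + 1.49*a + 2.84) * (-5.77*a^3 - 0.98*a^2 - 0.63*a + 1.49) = -28.7346*a^5 - 13.4777*a^4 - 20.9844*a^3 + 3.6983*a^2 + 0.4309*a + 4.2316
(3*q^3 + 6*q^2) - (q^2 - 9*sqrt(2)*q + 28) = 3*q^3 + 5*q^2 + 9*sqrt(2)*q - 28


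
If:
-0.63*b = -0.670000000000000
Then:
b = 1.06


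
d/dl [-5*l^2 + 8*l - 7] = 8 - 10*l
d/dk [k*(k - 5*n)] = 2*k - 5*n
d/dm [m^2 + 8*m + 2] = 2*m + 8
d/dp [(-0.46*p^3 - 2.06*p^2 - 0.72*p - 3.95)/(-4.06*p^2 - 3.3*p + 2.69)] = (1.8676*p^4 + 3.036*p^3 + 0.162599999999999*p^2 - 43.1568*p - 14.9718)/(16.4836*p^4 + 26.796*p^3 - 10.9528*p^2 - 17.754*p + 7.2361)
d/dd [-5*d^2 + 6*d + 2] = 6 - 10*d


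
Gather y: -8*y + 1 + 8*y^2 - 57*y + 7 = 8*y^2 - 65*y + 8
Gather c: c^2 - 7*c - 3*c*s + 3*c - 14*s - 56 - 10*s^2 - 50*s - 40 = c^2 + c*(-3*s - 4) - 10*s^2 - 64*s - 96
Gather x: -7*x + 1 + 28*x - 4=21*x - 3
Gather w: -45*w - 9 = -45*w - 9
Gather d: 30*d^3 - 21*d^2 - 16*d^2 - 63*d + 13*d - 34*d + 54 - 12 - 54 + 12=30*d^3 - 37*d^2 - 84*d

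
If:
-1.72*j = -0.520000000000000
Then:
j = 0.30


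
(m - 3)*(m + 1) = m^2 - 2*m - 3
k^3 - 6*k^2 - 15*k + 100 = (k - 5)^2*(k + 4)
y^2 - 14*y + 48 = (y - 8)*(y - 6)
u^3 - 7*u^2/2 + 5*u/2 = u*(u - 5/2)*(u - 1)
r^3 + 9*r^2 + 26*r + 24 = (r + 2)*(r + 3)*(r + 4)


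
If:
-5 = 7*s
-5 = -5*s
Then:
No Solution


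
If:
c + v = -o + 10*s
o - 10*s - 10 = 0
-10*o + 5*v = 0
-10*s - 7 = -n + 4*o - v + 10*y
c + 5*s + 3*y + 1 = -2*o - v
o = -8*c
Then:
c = 2/3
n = 649/9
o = -16/3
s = -23/15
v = -32/3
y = 82/9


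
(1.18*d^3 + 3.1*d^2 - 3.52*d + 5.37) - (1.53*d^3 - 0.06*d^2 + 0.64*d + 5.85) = -0.35*d^3 + 3.16*d^2 - 4.16*d - 0.48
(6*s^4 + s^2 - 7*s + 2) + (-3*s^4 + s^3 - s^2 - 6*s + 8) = 3*s^4 + s^3 - 13*s + 10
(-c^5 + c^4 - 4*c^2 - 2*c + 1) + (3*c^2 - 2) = -c^5 + c^4 - c^2 - 2*c - 1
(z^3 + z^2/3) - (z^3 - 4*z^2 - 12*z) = 13*z^2/3 + 12*z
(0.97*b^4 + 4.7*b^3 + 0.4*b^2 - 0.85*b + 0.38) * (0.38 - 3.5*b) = -3.395*b^5 - 16.0814*b^4 + 0.386*b^3 + 3.127*b^2 - 1.653*b + 0.1444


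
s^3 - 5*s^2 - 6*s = s*(s - 6)*(s + 1)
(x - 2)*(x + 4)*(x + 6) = x^3 + 8*x^2 + 4*x - 48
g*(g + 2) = g^2 + 2*g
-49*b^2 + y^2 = (-7*b + y)*(7*b + y)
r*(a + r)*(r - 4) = a*r^2 - 4*a*r + r^3 - 4*r^2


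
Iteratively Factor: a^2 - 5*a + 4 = (a - 1)*(a - 4)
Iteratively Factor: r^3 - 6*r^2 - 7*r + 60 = (r - 5)*(r^2 - r - 12) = (r - 5)*(r - 4)*(r + 3)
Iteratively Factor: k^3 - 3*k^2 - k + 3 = (k - 1)*(k^2 - 2*k - 3) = (k - 3)*(k - 1)*(k + 1)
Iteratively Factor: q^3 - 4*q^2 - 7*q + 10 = (q - 1)*(q^2 - 3*q - 10) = (q - 5)*(q - 1)*(q + 2)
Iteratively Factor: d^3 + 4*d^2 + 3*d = (d + 1)*(d^2 + 3*d) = d*(d + 1)*(d + 3)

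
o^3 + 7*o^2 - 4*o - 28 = (o - 2)*(o + 2)*(o + 7)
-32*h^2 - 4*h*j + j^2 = (-8*h + j)*(4*h + j)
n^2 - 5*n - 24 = (n - 8)*(n + 3)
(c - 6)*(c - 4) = c^2 - 10*c + 24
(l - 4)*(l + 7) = l^2 + 3*l - 28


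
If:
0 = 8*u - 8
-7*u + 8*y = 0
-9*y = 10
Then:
No Solution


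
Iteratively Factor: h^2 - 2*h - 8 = (h - 4)*(h + 2)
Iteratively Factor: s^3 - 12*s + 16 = (s + 4)*(s^2 - 4*s + 4) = (s - 2)*(s + 4)*(s - 2)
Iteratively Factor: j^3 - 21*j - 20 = (j + 1)*(j^2 - j - 20) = (j - 5)*(j + 1)*(j + 4)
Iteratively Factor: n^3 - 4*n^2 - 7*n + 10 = (n - 5)*(n^2 + n - 2) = (n - 5)*(n - 1)*(n + 2)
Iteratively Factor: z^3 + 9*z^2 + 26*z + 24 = (z + 4)*(z^2 + 5*z + 6) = (z + 2)*(z + 4)*(z + 3)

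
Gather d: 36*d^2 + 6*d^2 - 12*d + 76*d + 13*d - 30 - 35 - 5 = 42*d^2 + 77*d - 70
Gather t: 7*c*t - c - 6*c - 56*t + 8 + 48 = -7*c + t*(7*c - 56) + 56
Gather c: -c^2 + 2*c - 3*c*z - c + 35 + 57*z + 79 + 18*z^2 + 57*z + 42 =-c^2 + c*(1 - 3*z) + 18*z^2 + 114*z + 156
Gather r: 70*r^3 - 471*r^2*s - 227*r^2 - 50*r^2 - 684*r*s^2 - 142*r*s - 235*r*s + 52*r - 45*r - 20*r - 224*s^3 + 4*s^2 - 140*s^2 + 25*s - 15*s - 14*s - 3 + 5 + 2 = 70*r^3 + r^2*(-471*s - 277) + r*(-684*s^2 - 377*s - 13) - 224*s^3 - 136*s^2 - 4*s + 4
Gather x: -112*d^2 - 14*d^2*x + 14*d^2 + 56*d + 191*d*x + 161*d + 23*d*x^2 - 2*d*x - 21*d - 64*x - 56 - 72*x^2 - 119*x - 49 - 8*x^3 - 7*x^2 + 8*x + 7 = -98*d^2 + 196*d - 8*x^3 + x^2*(23*d - 79) + x*(-14*d^2 + 189*d - 175) - 98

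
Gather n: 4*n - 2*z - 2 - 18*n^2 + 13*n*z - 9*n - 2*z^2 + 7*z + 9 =-18*n^2 + n*(13*z - 5) - 2*z^2 + 5*z + 7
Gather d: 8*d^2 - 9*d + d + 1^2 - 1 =8*d^2 - 8*d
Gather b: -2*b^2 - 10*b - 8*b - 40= -2*b^2 - 18*b - 40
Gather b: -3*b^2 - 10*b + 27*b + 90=-3*b^2 + 17*b + 90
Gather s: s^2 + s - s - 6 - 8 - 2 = s^2 - 16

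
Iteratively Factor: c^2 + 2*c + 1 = (c + 1)*(c + 1)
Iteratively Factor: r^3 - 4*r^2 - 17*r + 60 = (r - 3)*(r^2 - r - 20) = (r - 3)*(r + 4)*(r - 5)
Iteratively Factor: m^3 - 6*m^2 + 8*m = (m - 4)*(m^2 - 2*m) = (m - 4)*(m - 2)*(m)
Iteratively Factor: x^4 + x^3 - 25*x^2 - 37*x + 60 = (x - 5)*(x^3 + 6*x^2 + 5*x - 12) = (x - 5)*(x + 4)*(x^2 + 2*x - 3) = (x - 5)*(x - 1)*(x + 4)*(x + 3)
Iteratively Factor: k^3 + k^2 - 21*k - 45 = (k + 3)*(k^2 - 2*k - 15) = (k - 5)*(k + 3)*(k + 3)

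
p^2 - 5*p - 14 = (p - 7)*(p + 2)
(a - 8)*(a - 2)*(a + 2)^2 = a^4 - 6*a^3 - 20*a^2 + 24*a + 64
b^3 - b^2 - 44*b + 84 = (b - 6)*(b - 2)*(b + 7)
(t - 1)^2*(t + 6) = t^3 + 4*t^2 - 11*t + 6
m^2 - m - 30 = (m - 6)*(m + 5)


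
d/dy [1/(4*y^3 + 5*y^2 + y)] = (-12*y^2 - 10*y - 1)/(y^2*(4*y^2 + 5*y + 1)^2)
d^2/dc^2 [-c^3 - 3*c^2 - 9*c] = -6*c - 6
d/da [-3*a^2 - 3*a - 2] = -6*a - 3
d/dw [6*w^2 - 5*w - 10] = 12*w - 5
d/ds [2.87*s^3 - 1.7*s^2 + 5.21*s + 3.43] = 8.61*s^2 - 3.4*s + 5.21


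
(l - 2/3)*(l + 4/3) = l^2 + 2*l/3 - 8/9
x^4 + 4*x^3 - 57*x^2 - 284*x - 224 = (x - 8)*(x + 1)*(x + 4)*(x + 7)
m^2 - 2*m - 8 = (m - 4)*(m + 2)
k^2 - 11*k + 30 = (k - 6)*(k - 5)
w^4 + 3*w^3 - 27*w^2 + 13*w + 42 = (w - 3)*(w - 2)*(w + 1)*(w + 7)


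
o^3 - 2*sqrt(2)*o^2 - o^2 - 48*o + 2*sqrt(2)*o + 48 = (o - 1)*(o - 6*sqrt(2))*(o + 4*sqrt(2))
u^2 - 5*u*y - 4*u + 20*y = (u - 4)*(u - 5*y)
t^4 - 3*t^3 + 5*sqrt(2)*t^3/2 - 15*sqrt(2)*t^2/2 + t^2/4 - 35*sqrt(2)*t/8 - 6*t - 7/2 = (t - 7/2)*(t + 1/2)*(t + sqrt(2)/2)*(t + 2*sqrt(2))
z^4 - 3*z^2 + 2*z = z*(z - 1)^2*(z + 2)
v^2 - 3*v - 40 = (v - 8)*(v + 5)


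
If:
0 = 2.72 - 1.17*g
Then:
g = 2.32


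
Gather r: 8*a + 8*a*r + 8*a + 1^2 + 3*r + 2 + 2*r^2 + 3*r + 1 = 16*a + 2*r^2 + r*(8*a + 6) + 4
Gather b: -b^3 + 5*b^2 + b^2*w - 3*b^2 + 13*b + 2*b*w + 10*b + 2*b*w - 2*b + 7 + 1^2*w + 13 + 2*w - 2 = -b^3 + b^2*(w + 2) + b*(4*w + 21) + 3*w + 18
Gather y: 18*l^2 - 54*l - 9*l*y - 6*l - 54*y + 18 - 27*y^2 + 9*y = 18*l^2 - 60*l - 27*y^2 + y*(-9*l - 45) + 18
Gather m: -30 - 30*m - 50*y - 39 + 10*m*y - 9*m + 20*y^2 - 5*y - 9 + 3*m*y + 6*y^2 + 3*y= m*(13*y - 39) + 26*y^2 - 52*y - 78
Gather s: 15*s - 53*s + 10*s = -28*s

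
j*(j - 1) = j^2 - j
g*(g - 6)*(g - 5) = g^3 - 11*g^2 + 30*g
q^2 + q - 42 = (q - 6)*(q + 7)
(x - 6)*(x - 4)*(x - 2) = x^3 - 12*x^2 + 44*x - 48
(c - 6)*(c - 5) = c^2 - 11*c + 30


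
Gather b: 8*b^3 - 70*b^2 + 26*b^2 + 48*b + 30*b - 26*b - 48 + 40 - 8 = 8*b^3 - 44*b^2 + 52*b - 16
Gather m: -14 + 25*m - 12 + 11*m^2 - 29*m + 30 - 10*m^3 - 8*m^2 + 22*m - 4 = -10*m^3 + 3*m^2 + 18*m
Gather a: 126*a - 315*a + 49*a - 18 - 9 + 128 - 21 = 80 - 140*a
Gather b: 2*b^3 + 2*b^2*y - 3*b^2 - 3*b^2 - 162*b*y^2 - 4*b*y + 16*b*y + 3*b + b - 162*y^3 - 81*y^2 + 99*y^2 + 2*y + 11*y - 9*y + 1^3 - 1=2*b^3 + b^2*(2*y - 6) + b*(-162*y^2 + 12*y + 4) - 162*y^3 + 18*y^2 + 4*y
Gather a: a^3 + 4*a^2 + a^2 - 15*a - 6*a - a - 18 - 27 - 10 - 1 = a^3 + 5*a^2 - 22*a - 56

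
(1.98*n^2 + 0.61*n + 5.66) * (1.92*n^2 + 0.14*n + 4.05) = 3.8016*n^4 + 1.4484*n^3 + 18.9716*n^2 + 3.2629*n + 22.923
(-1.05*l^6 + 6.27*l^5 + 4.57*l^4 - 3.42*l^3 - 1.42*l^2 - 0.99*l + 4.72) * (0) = 0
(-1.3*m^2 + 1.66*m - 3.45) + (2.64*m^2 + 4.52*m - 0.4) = 1.34*m^2 + 6.18*m - 3.85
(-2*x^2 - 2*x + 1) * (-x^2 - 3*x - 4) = 2*x^4 + 8*x^3 + 13*x^2 + 5*x - 4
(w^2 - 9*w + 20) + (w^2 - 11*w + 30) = 2*w^2 - 20*w + 50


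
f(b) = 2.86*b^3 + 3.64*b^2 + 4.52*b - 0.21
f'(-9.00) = 633.98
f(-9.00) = -1830.99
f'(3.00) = 103.58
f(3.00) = 123.33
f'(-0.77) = 4.00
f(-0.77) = -2.84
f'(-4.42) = 139.96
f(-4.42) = -196.04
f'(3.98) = 169.41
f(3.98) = 255.75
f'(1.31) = 28.78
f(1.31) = 18.39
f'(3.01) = 104.17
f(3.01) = 124.37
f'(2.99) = 102.99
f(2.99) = 122.30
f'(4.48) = 209.34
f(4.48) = 350.25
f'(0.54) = 10.95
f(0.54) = 3.74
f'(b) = 8.58*b^2 + 7.28*b + 4.52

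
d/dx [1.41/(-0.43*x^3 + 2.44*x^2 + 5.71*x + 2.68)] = (1.8189*x^2 - 6.8808*x - 8.0511)/(-0.43*x^3 + 2.44*x^2 + 5.71*x + 2.68)^2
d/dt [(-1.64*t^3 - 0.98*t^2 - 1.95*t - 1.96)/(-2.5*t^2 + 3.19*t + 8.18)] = (4.1*t^4 - 10.4632*t^3 - 48.2468*t^2 - 25.8328*t - 9.6986)/(6.25*t^4 - 15.95*t^3 - 30.7239*t^2 + 52.1884*t + 66.9124)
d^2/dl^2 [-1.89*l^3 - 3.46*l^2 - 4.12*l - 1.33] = -11.34*l - 6.92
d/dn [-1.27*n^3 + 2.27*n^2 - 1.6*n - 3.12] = -3.81*n^2 + 4.54*n - 1.6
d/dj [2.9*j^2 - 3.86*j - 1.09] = 5.8*j - 3.86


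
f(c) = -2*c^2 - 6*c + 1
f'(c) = -4*c - 6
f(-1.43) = 5.49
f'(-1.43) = -0.28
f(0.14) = 0.12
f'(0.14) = -6.56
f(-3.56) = -2.99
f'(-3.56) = 8.24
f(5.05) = -80.30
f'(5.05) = -26.20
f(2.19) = -21.73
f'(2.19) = -14.76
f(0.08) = 0.51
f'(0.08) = -6.32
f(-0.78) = 4.46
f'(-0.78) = -2.88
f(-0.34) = 2.81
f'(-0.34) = -4.64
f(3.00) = -35.00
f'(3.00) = -18.00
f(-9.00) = -107.00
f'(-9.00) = 30.00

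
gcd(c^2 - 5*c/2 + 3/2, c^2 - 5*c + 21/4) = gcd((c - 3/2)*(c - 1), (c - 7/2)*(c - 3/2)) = c - 3/2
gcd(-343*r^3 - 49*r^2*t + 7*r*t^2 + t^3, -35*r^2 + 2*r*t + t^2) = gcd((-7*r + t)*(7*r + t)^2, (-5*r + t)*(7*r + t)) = 7*r + t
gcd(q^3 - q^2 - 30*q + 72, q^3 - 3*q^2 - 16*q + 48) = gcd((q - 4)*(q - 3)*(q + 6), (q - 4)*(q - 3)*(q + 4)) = q^2 - 7*q + 12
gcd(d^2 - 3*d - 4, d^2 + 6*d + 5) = d + 1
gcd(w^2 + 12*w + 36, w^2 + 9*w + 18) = w + 6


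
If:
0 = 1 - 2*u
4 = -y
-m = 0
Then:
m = 0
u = 1/2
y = -4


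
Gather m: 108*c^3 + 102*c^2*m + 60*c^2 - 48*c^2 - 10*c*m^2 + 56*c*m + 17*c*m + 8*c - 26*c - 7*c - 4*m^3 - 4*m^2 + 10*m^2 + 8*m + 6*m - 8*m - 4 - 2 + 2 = 108*c^3 + 12*c^2 - 25*c - 4*m^3 + m^2*(6 - 10*c) + m*(102*c^2 + 73*c + 6) - 4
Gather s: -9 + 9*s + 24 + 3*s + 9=12*s + 24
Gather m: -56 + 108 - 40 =12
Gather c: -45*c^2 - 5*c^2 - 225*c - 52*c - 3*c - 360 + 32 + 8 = -50*c^2 - 280*c - 320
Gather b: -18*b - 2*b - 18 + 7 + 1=-20*b - 10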